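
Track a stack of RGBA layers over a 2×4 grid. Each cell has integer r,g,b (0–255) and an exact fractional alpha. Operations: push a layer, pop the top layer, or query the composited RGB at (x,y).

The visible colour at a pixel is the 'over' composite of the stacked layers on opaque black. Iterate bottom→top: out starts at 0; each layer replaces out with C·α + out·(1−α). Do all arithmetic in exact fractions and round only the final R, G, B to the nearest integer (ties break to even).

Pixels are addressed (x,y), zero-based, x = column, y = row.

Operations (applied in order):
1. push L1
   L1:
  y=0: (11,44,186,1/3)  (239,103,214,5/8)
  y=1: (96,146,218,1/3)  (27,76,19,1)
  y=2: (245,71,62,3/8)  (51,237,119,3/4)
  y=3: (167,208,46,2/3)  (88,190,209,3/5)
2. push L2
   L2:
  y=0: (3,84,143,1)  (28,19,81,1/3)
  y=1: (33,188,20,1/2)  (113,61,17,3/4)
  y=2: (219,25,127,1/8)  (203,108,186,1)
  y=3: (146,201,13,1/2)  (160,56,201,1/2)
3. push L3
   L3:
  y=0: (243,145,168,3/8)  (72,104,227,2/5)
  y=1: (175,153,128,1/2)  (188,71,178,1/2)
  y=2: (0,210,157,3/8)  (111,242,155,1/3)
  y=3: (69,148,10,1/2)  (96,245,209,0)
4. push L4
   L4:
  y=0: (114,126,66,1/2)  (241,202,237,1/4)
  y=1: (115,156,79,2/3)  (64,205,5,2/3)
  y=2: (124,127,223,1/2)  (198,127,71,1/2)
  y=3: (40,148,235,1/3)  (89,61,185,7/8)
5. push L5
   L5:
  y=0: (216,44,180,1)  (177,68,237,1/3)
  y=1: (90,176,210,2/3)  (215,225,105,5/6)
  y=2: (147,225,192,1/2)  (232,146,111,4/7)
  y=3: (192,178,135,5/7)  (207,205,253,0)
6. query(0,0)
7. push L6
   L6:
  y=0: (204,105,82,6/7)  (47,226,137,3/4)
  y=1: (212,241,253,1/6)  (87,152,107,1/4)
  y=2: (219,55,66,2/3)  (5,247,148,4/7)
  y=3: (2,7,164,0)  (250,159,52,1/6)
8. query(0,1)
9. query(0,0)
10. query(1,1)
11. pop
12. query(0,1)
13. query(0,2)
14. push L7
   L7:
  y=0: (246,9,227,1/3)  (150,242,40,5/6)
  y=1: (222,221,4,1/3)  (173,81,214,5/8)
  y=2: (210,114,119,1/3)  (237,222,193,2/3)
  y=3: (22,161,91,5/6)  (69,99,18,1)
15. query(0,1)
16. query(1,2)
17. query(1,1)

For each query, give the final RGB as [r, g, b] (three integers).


query (0,0) [L1,L2,L3,L4,L5] — begin 0,0,0
after L1 α=1/3: [11/3, 44/3, 62]
after L2 α=1: [3, 84, 143]
after L3 α=3/8: [93, 855/8, 1219/8]
after L4 α=1/2: [207/2, 1863/16, 1747/16]
after L5 α=1: [216, 44, 180]
= [216, 44, 180]

query (0,1) [L1,L2,L3,L4,L5,L6] — begin 0,0,0
after L1 α=1/3: [32, 146/3, 218/3]
after L2 α=1/2: [65/2, 355/3, 139/3]
after L3 α=1/2: [415/4, 407/3, 523/6]
after L4 α=2/3: [445/4, 1343/9, 1471/18]
after L5 α=2/3: [1165/12, 4511/27, 9031/54]
after L6 α=1/6: [8369/72, 14531/81, 58817/324]
rounded: [116, 179, 182]

at x=0,y=0 over L1,L2,L3,L4,L5,L6:
L1 α=1/3: [11/3, 44/3, 62]
L2 α=1: [3, 84, 143]
L3 α=3/8: [93, 855/8, 1219/8]
L4 α=1/2: [207/2, 1863/16, 1747/16]
L5 α=1: [216, 44, 180]
L6 α=6/7: [1440/7, 674/7, 96]
= [206, 96, 96]

at x=1,y=1 over L1,L2,L3,L4,L5,L6:
+L1 (α=1) → [27, 76, 19]
+L2 (α=3/4) → [183/2, 259/4, 35/2]
+L3 (α=1/2) → [559/4, 543/8, 391/4]
+L4 (α=2/3) → [357/4, 3823/24, 431/12]
+L5 (α=5/6) → [4657/24, 30823/144, 6731/72]
+L6 (α=1/4) → [5353/32, 38119/192, 9299/96]
rounded: [167, 199, 97]

query (0,1) [L1,L2,L3,L4,L5] — begin 0,0,0
+L1 (α=1/3) → [32, 146/3, 218/3]
+L2 (α=1/2) → [65/2, 355/3, 139/3]
+L3 (α=1/2) → [415/4, 407/3, 523/6]
+L4 (α=2/3) → [445/4, 1343/9, 1471/18]
+L5 (α=2/3) → [1165/12, 4511/27, 9031/54]
→ [97, 167, 167]

(0,2) stack=L1,L2,L3,L4,L5; from [0,0,0]:
after L1 α=3/8: [735/8, 213/8, 93/4]
after L2 α=1/8: [6897/64, 1691/64, 1159/32]
after L3 α=3/8: [34485/512, 48775/512, 20867/256]
after L4 α=1/2: [97973/1024, 113799/1024, 77955/512]
after L5 α=1/2: [248501/2048, 344199/2048, 176259/1024]
rounded: [121, 168, 172]

at x=0,y=1 over L1,L2,L3,L4,L5,L7:
+L1 (α=1/3) → [32, 146/3, 218/3]
+L2 (α=1/2) → [65/2, 355/3, 139/3]
+L3 (α=1/2) → [415/4, 407/3, 523/6]
+L4 (α=2/3) → [445/4, 1343/9, 1471/18]
+L5 (α=2/3) → [1165/12, 4511/27, 9031/54]
+L7 (α=1/3) → [2497/18, 14989/81, 9139/81]
rounded: [139, 185, 113]

query (1,2) [L1,L2,L3,L4,L5,L7] — begin 0,0,0
after L1 α=3/4: [153/4, 711/4, 357/4]
after L2 α=1: [203, 108, 186]
after L3 α=1/3: [517/3, 458/3, 527/3]
after L4 α=1/2: [1111/6, 839/6, 370/3]
after L5 α=4/7: [2967/14, 2007/14, 814/7]
after L7 α=2/3: [3201/14, 2741/14, 1172/7]
rounded: [229, 196, 167]

query (1,1) [L1,L2,L3,L4,L5,L7] — begin 0,0,0
L1 α=1: [27, 76, 19]
L2 α=3/4: [183/2, 259/4, 35/2]
L3 α=1/2: [559/4, 543/8, 391/4]
L4 α=2/3: [357/4, 3823/24, 431/12]
L5 α=5/6: [4657/24, 30823/144, 6731/72]
L7 α=5/8: [11577/64, 50263/384, 32411/192]
rounded: [181, 131, 169]


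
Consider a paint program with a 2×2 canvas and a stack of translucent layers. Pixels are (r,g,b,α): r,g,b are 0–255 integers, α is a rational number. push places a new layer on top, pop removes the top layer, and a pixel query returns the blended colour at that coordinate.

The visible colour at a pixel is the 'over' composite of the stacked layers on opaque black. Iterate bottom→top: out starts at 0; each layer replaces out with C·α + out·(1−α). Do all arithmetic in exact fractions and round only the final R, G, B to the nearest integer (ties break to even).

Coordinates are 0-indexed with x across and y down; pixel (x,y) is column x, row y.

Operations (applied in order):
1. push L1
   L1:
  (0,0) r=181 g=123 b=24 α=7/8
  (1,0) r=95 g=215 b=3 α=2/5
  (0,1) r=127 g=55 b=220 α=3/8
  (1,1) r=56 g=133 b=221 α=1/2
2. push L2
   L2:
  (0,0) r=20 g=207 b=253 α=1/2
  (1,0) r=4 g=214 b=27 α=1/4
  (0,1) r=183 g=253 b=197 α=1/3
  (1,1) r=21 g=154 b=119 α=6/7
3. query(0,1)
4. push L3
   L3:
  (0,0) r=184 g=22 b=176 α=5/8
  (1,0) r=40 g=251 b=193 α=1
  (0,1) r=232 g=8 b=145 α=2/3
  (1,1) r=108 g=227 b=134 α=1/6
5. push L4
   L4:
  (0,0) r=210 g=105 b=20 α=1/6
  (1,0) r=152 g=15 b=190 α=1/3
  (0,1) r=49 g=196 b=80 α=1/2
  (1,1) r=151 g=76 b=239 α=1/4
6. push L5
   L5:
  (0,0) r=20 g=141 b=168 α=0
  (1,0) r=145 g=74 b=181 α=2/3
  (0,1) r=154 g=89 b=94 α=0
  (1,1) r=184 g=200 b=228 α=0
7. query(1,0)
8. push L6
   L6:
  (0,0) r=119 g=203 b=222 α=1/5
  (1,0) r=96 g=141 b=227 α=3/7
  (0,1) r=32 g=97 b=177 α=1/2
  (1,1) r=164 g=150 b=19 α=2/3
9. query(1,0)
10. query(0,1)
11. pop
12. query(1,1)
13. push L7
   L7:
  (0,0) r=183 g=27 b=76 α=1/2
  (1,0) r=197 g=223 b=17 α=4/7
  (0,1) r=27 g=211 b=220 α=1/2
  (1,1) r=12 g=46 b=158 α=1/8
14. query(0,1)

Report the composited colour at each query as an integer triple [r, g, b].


query (0,1) [L1,L2] — begin 0,0,0
after L1 α=3/8: [381/8, 165/8, 165/2]
after L2 α=1/3: [371/4, 1177/12, 362/3]
rounded: [93, 98, 121]

at x=1,y=0 over L1,L2,L3,L4,L5:
L1 α=2/5: [38, 86, 6/5]
L2 α=1/4: [59/2, 118, 153/20]
L3 α=1: [40, 251, 193]
L4 α=1/3: [232/3, 517/3, 192]
L5 α=2/3: [1102/9, 961/9, 554/3]
rounded: [122, 107, 185]

(1,0) stack=L1,L2,L3,L4,L5,L6; from [0,0,0]:
after L1 α=2/5: [38, 86, 6/5]
after L2 α=1/4: [59/2, 118, 153/20]
after L3 α=1: [40, 251, 193]
after L4 α=1/3: [232/3, 517/3, 192]
after L5 α=2/3: [1102/9, 961/9, 554/3]
after L6 α=3/7: [1000/9, 1093/9, 4259/21]
= [111, 121, 203]

query (0,1) [L1,L2,L3,L4,L5,L6] — begin 0,0,0
+L1 (α=3/8) → [381/8, 165/8, 165/2]
+L2 (α=1/3) → [371/4, 1177/12, 362/3]
+L3 (α=2/3) → [2227/12, 1369/36, 1232/9]
+L4 (α=1/2) → [2815/24, 8425/72, 976/9]
+L5 (α=0) → [2815/24, 8425/72, 976/9]
+L6 (α=1/2) → [3583/48, 15409/144, 2569/18]
→ [75, 107, 143]

query (1,1) [L1,L2,L3,L4,L5] — begin 0,0,0
+L1 (α=1/2) → [28, 133/2, 221/2]
+L2 (α=6/7) → [22, 283/2, 1649/14]
+L3 (α=1/6) → [109/3, 623/4, 10121/84]
+L4 (α=1/4) → [65, 2173/16, 16813/112]
+L5 (α=0) → [65, 2173/16, 16813/112]
rounded: [65, 136, 150]

(0,1) stack=L1,L2,L3,L4,L5,L7; from [0,0,0]:
after L1 α=3/8: [381/8, 165/8, 165/2]
after L2 α=1/3: [371/4, 1177/12, 362/3]
after L3 α=2/3: [2227/12, 1369/36, 1232/9]
after L4 α=1/2: [2815/24, 8425/72, 976/9]
after L5 α=0: [2815/24, 8425/72, 976/9]
after L7 α=1/2: [3463/48, 23617/144, 1478/9]
→ [72, 164, 164]


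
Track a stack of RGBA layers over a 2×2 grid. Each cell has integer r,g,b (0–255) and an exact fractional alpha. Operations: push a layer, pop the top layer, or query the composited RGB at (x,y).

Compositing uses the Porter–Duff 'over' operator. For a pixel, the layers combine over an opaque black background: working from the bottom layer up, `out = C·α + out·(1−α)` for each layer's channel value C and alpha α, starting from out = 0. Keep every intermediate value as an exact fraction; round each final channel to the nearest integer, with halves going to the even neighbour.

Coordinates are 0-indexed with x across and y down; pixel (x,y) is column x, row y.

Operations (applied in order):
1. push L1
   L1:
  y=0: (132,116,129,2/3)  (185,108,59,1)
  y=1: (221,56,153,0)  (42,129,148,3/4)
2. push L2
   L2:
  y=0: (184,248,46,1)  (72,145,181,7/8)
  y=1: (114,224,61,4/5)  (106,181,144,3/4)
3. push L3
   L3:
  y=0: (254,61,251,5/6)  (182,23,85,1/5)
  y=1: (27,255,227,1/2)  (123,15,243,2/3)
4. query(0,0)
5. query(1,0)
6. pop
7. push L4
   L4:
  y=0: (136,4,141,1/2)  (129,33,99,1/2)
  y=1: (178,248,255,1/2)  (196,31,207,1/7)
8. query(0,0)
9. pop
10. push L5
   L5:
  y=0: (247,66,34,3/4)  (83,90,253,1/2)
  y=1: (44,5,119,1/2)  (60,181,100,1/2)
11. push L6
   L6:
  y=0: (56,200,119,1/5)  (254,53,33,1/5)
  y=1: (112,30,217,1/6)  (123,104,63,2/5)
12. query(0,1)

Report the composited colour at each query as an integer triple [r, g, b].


at x=0,y=0 over L1,L2,L3:
+L1 (α=2/3) → [88, 232/3, 86]
+L2 (α=1) → [184, 248, 46]
+L3 (α=5/6) → [727/3, 553/6, 1301/6]
rounded: [242, 92, 217]

(1,0) stack=L1,L2,L3; from [0,0,0]:
L1 α=1: [185, 108, 59]
L2 α=7/8: [689/8, 1123/8, 663/4]
L3 α=1/5: [1053/10, 1169/10, 748/5]
→ [105, 117, 150]

query (0,0) [L1,L2,L4] — begin 0,0,0
+L1 (α=2/3) → [88, 232/3, 86]
+L2 (α=1) → [184, 248, 46]
+L4 (α=1/2) → [160, 126, 187/2]
rounded: [160, 126, 94]

query (0,1) [L1,L2,L5,L6] — begin 0,0,0
L1 α=0: [0, 0, 0]
L2 α=4/5: [456/5, 896/5, 244/5]
L5 α=1/2: [338/5, 921/10, 839/10]
L6 α=1/6: [75, 327/4, 1273/12]
= [75, 82, 106]


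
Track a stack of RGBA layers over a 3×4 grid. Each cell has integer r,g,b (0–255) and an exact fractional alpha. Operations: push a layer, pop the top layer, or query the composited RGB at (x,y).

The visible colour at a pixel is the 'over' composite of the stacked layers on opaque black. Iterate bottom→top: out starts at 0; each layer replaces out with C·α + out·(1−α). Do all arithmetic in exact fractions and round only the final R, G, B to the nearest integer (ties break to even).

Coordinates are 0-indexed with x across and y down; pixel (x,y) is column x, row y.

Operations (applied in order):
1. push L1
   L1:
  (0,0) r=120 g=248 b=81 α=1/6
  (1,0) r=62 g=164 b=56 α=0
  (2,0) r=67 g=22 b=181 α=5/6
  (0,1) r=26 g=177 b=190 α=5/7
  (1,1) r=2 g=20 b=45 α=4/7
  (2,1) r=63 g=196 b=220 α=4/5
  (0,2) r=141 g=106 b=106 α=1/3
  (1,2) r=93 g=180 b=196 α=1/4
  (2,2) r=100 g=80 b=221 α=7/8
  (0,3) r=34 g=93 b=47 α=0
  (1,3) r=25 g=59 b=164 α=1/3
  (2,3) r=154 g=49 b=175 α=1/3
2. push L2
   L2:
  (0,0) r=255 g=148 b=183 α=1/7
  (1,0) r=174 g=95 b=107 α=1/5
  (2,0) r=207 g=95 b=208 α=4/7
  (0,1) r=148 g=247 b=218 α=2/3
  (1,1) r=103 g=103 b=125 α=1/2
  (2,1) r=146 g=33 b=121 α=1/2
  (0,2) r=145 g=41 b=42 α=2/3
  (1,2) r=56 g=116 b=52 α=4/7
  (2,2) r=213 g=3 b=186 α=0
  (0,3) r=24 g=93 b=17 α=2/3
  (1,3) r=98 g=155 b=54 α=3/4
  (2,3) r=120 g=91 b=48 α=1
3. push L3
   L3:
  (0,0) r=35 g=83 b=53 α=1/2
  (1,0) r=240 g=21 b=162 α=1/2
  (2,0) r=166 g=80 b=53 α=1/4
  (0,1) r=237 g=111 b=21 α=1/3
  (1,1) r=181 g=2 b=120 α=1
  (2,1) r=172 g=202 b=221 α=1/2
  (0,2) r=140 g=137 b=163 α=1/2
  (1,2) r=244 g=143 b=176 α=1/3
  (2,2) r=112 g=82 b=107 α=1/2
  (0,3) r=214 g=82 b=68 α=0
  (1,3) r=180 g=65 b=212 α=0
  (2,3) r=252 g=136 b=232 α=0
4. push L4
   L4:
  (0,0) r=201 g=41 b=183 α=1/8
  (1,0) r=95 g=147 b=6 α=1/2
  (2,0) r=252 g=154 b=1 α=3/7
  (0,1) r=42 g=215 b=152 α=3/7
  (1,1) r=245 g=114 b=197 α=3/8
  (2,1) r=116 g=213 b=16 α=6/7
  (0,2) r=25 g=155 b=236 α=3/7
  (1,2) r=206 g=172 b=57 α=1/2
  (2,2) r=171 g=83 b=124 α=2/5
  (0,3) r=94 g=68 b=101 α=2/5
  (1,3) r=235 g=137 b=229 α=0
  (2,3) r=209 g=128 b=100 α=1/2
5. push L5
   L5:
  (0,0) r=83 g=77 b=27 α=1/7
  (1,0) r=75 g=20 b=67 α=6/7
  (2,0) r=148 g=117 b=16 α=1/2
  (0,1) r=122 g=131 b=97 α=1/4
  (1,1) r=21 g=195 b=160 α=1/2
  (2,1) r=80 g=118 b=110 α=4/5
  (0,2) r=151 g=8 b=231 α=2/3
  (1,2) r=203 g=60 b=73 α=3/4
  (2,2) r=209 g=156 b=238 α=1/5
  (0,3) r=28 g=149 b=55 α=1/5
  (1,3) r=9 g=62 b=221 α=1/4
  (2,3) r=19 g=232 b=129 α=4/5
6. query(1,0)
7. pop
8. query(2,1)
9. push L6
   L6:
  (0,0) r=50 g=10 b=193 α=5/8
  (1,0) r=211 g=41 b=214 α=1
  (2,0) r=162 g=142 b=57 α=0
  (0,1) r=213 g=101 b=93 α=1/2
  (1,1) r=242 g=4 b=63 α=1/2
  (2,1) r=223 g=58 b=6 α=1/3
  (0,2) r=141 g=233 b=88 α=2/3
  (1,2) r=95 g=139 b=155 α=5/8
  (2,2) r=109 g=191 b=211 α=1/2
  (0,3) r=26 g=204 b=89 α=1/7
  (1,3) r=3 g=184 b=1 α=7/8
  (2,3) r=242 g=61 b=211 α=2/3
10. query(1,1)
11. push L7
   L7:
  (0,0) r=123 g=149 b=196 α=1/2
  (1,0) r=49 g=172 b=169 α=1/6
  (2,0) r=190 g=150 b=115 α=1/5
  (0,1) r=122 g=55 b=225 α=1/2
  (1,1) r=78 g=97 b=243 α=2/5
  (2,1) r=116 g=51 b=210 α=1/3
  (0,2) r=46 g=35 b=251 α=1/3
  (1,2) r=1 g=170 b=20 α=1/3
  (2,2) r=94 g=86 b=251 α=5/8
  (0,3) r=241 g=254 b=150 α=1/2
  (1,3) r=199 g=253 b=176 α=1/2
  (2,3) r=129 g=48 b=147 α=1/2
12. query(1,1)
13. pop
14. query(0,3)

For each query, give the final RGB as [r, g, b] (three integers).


(1,0) stack=L1,L2,L3,L4,L5; from [0,0,0]:
L1 α=0: [0, 0, 0]
L2 α=1/5: [174/5, 19, 107/5]
L3 α=1/2: [687/5, 20, 917/10]
L4 α=1/2: [581/5, 167/2, 977/20]
L5 α=6/7: [2831/35, 407/14, 9017/140]
→ [81, 29, 64]

at x=2,y=1 over L1,L2,L3,L4:
L1 α=4/5: [252/5, 784/5, 176]
L2 α=1/2: [491/5, 949/10, 297/2]
L3 α=1/2: [1351/10, 2969/20, 739/4]
L4 α=6/7: [8311/70, 28529/140, 1123/28]
→ [119, 204, 40]

query (1,1) [L1,L2,L3,L4,L6] — begin 0,0,0
+L1 (α=4/7) → [8/7, 80/7, 180/7]
+L2 (α=1/2) → [729/14, 801/14, 1055/14]
+L3 (α=1) → [181, 2, 120]
+L4 (α=3/8) → [205, 44, 1191/8]
+L6 (α=1/2) → [447/2, 24, 1695/16]
= [224, 24, 106]

query (1,1) [L1,L2,L3,L4,L6,L7] — begin 0,0,0
after L1 α=4/7: [8/7, 80/7, 180/7]
after L2 α=1/2: [729/14, 801/14, 1055/14]
after L3 α=1: [181, 2, 120]
after L4 α=3/8: [205, 44, 1191/8]
after L6 α=1/2: [447/2, 24, 1695/16]
after L7 α=2/5: [1653/10, 266/5, 12861/80]
→ [165, 53, 161]

query (0,3) [L1,L2,L3,L4,L6] — begin 0,0,0
+L1 (α=0) → [0, 0, 0]
+L2 (α=2/3) → [16, 62, 34/3]
+L3 (α=0) → [16, 62, 34/3]
+L4 (α=2/5) → [236/5, 322/5, 236/5]
+L6 (α=1/7) → [1546/35, 2952/35, 1861/35]
→ [44, 84, 53]


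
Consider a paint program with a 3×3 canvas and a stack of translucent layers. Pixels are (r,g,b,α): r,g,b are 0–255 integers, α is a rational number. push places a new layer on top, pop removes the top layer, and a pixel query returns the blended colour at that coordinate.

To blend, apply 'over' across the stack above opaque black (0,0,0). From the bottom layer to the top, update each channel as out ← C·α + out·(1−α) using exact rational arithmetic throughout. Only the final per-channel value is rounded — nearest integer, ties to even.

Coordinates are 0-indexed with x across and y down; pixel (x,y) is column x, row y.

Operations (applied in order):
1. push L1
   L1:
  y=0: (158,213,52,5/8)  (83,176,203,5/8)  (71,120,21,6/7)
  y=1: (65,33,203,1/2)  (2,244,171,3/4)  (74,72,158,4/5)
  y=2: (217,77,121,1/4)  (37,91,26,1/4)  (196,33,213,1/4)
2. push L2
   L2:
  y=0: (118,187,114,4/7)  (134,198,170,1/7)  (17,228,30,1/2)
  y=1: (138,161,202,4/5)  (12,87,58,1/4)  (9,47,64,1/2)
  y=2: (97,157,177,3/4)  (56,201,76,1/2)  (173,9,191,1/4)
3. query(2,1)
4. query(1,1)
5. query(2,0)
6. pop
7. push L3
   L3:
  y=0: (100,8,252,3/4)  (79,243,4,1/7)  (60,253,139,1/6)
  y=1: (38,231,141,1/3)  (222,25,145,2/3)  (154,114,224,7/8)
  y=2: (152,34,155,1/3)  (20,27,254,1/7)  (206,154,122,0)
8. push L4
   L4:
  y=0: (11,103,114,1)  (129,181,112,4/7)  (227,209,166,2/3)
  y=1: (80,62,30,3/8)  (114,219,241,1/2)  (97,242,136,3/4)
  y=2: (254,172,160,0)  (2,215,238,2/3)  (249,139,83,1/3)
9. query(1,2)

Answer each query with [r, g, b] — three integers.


at x=2,y=1 over L1,L2:
L1 α=4/5: [296/5, 288/5, 632/5]
L2 α=1/2: [341/10, 523/10, 476/5]
= [34, 52, 95]

(1,1) stack=L1,L2; from [0,0,0]:
L1 α=3/4: [3/2, 183, 513/4]
L2 α=1/4: [33/8, 159, 1771/16]
rounded: [4, 159, 111]

at x=2,y=0 over L1,L2:
after L1 α=6/7: [426/7, 720/7, 18]
after L2 α=1/2: [545/14, 1158/7, 24]
rounded: [39, 165, 24]

(1,2) stack=L1,L3,L4; from [0,0,0]:
after L1 α=1/4: [37/4, 91/4, 13/2]
after L3 α=1/7: [151/14, 327/14, 293/7]
after L4 α=2/3: [69/14, 6347/42, 3625/21]
= [5, 151, 173]


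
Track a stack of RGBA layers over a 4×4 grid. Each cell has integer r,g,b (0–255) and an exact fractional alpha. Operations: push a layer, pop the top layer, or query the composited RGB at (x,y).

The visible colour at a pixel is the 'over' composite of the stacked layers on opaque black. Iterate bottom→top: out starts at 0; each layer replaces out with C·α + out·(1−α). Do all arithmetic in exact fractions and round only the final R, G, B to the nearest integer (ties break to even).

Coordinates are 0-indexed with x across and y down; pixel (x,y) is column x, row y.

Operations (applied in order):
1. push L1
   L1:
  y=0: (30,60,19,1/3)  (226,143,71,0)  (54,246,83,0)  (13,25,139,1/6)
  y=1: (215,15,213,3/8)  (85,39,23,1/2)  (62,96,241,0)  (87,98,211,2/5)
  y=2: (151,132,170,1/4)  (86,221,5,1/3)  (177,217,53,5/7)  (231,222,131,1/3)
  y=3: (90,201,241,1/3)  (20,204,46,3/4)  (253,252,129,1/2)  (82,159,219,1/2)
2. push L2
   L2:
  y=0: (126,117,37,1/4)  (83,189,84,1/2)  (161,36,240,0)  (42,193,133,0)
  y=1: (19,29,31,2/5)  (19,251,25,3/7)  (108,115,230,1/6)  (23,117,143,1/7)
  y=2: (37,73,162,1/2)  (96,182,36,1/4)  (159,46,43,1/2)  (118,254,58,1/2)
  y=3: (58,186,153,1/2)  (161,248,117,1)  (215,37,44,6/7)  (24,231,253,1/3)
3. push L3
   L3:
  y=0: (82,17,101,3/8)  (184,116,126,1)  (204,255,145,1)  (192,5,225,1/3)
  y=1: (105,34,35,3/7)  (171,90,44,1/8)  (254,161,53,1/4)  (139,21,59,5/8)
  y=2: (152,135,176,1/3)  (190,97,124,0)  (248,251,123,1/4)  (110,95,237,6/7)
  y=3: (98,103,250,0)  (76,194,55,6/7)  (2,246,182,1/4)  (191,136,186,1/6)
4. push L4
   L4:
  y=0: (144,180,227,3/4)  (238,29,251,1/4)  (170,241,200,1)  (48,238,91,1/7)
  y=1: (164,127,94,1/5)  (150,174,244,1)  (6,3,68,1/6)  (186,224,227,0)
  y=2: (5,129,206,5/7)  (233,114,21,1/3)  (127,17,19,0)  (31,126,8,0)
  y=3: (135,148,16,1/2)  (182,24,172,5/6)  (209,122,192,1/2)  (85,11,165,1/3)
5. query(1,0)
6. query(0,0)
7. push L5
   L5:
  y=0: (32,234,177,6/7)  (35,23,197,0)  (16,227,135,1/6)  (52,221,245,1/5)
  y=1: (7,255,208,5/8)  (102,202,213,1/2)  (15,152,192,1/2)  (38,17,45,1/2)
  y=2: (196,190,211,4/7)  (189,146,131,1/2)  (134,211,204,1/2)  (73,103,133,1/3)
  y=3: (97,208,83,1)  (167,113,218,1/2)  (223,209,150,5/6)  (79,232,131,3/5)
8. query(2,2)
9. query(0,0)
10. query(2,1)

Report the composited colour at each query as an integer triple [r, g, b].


(1,0) stack=L1,L2,L3,L4; from [0,0,0]:
L1 α=0: [0, 0, 0]
L2 α=1/2: [83/2, 189/2, 42]
L3 α=1: [184, 116, 126]
L4 α=1/4: [395/2, 377/4, 629/4]
rounded: [198, 94, 157]

(0,0) stack=L1,L2,L3,L4; from [0,0,0]:
after L1 α=1/3: [10, 20, 19/3]
after L2 α=1/4: [39, 177/4, 14]
after L3 α=3/8: [441/8, 1089/32, 373/8]
after L4 α=3/4: [3897/32, 18369/128, 5821/32]
→ [122, 144, 182]

(2,2) stack=L1,L2,L3,L4,L5; from [0,0,0]:
L1 α=5/7: [885/7, 155, 265/7]
L2 α=1/2: [999/7, 201/2, 283/7]
L3 α=1/4: [4733/28, 1105/8, 855/14]
L4 α=0: [4733/28, 1105/8, 855/14]
L5 α=1/2: [8485/56, 2793/16, 3711/28]
= [152, 175, 133]

query (0,0) [L1,L2,L3,L4,L5] — begin 0,0,0
+L1 (α=1/3) → [10, 20, 19/3]
+L2 (α=1/4) → [39, 177/4, 14]
+L3 (α=3/8) → [441/8, 1089/32, 373/8]
+L4 (α=3/4) → [3897/32, 18369/128, 5821/32]
+L5 (α=6/7) → [10041/224, 198081/896, 39805/224]
→ [45, 221, 178]

at x=2,y=1 over L1,L2,L3,L4,L5:
after L1 α=0: [0, 0, 0]
after L2 α=1/6: [18, 115/6, 115/3]
after L3 α=1/4: [77, 437/8, 42]
after L4 α=1/6: [391/6, 2209/48, 139/3]
after L5 α=1/2: [481/12, 9505/96, 715/6]
→ [40, 99, 119]


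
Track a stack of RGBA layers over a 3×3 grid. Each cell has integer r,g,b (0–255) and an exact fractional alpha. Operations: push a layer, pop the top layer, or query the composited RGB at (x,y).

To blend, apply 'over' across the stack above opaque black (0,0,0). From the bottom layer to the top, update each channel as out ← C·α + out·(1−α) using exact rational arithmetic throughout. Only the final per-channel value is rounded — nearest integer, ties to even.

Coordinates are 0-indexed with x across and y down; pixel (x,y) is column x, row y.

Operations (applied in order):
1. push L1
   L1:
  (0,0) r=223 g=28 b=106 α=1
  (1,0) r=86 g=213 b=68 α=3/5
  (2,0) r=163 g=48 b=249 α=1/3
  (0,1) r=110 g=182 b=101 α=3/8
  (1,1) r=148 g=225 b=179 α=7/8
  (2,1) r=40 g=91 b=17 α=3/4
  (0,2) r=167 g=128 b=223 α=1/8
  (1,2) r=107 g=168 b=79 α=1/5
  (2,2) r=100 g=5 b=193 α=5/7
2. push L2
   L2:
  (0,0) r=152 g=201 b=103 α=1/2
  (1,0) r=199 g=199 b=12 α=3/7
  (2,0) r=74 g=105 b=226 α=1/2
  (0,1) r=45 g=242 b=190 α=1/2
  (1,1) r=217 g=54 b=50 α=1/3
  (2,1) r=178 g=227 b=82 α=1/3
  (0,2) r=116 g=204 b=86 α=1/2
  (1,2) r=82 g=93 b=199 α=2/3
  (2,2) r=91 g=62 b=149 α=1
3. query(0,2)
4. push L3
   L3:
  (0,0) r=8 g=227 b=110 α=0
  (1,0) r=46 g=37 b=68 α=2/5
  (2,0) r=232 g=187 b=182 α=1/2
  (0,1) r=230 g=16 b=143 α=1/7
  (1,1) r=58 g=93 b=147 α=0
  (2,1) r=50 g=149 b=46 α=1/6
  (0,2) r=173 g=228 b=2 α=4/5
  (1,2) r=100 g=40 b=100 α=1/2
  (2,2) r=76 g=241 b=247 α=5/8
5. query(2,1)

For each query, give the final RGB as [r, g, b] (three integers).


at x=0,y=2 over L1,L2:
+L1 (α=1/8) → [167/8, 16, 223/8]
+L2 (α=1/2) → [1095/16, 110, 911/16]
= [68, 110, 57]

at x=2,y=1 over L1,L2,L3:
+L1 (α=3/4) → [30, 273/4, 51/4]
+L2 (α=1/3) → [238/3, 727/6, 215/6]
+L3 (α=1/6) → [670/9, 4529/36, 1351/36]
= [74, 126, 38]


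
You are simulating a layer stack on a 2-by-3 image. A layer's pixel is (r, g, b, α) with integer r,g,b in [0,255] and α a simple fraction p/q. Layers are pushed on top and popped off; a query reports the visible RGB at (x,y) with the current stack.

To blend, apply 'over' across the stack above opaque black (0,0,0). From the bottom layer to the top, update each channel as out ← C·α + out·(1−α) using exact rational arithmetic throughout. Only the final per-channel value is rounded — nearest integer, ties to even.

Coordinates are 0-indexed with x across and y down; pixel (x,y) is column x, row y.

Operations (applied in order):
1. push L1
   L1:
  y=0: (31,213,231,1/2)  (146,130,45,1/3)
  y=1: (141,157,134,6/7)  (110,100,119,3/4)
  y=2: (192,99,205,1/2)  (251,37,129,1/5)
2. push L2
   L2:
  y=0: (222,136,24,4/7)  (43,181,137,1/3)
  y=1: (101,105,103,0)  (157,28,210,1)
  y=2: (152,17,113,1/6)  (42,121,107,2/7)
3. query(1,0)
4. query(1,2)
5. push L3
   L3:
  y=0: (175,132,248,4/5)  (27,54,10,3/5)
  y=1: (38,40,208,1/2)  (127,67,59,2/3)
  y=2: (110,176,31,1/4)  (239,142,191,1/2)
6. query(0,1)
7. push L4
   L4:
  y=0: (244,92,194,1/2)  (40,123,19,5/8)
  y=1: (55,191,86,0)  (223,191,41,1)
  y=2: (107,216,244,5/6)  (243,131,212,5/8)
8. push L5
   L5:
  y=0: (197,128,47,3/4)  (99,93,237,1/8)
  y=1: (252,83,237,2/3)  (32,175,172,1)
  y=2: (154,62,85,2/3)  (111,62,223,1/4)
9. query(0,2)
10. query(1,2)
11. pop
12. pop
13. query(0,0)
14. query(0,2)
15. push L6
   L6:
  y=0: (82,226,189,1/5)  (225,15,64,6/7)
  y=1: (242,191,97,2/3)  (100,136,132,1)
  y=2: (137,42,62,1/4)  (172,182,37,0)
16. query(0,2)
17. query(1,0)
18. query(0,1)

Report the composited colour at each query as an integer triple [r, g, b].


query (1,0) [L1,L2] — begin 0,0,0
L1 α=1/3: [146/3, 130/3, 15]
L2 α=1/3: [421/9, 803/9, 167/3]
→ [47, 89, 56]

query (1,2) [L1,L2] — begin 0,0,0
after L1 α=1/5: [251/5, 37/5, 129/5]
after L2 α=2/7: [335/7, 279/7, 49]
→ [48, 40, 49]

at x=0,y=1 over L1,L2,L3:
+L1 (α=6/7) → [846/7, 942/7, 804/7]
+L2 (α=0) → [846/7, 942/7, 804/7]
+L3 (α=1/2) → [556/7, 611/7, 1130/7]
→ [79, 87, 161]

query (0,2) [L1,L2,L3,L4,L5] — begin 0,0,0
L1 α=1/2: [96, 99/2, 205/2]
L2 α=1/6: [316/3, 529/12, 417/4]
L3 α=1/4: [213/2, 1233/16, 1375/16]
L4 α=5/6: [1283/12, 6171/32, 6965/32]
L5 α=2/3: [4979/36, 10139/96, 4135/32]
→ [138, 106, 129]

query (1,2) [L1,L2,L3,L4,L5] — begin 0,0,0
+L1 (α=1/5) → [251/5, 37/5, 129/5]
+L2 (α=2/7) → [335/7, 279/7, 49]
+L3 (α=1/2) → [1004/7, 1273/14, 120]
+L4 (α=5/8) → [11517/56, 12989/112, 355/2]
+L5 (α=1/4) → [40767/224, 45911/448, 1511/8]
rounded: [182, 102, 189]

(0,0) stack=L1,L2,L3; from [0,0,0]:
L1 α=1/2: [31/2, 213/2, 231/2]
L2 α=4/7: [267/2, 1727/14, 885/14]
L3 α=4/5: [1667/10, 9119/70, 14773/70]
= [167, 130, 211]

(0,2) stack=L1,L2,L3; from [0,0,0]:
+L1 (α=1/2) → [96, 99/2, 205/2]
+L2 (α=1/6) → [316/3, 529/12, 417/4]
+L3 (α=1/4) → [213/2, 1233/16, 1375/16]
rounded: [106, 77, 86]

(0,2) stack=L1,L2,L3,L6; from [0,0,0]:
L1 α=1/2: [96, 99/2, 205/2]
L2 α=1/6: [316/3, 529/12, 417/4]
L3 α=1/4: [213/2, 1233/16, 1375/16]
L6 α=1/4: [913/8, 4371/64, 5117/64]
→ [114, 68, 80]

at x=1,y=0 over L1,L2,L3,L6:
+L1 (α=1/3) → [146/3, 130/3, 15]
+L2 (α=1/3) → [421/9, 803/9, 167/3]
+L3 (α=3/5) → [1571/45, 3064/45, 424/15]
+L6 (α=6/7) → [8903/45, 7114/315, 6184/105]
→ [198, 23, 59]

(0,1) stack=L1,L2,L3,L6; from [0,0,0]:
L1 α=6/7: [846/7, 942/7, 804/7]
L2 α=0: [846/7, 942/7, 804/7]
L3 α=1/2: [556/7, 611/7, 1130/7]
L6 α=2/3: [3944/21, 1095/7, 2488/21]
→ [188, 156, 118]


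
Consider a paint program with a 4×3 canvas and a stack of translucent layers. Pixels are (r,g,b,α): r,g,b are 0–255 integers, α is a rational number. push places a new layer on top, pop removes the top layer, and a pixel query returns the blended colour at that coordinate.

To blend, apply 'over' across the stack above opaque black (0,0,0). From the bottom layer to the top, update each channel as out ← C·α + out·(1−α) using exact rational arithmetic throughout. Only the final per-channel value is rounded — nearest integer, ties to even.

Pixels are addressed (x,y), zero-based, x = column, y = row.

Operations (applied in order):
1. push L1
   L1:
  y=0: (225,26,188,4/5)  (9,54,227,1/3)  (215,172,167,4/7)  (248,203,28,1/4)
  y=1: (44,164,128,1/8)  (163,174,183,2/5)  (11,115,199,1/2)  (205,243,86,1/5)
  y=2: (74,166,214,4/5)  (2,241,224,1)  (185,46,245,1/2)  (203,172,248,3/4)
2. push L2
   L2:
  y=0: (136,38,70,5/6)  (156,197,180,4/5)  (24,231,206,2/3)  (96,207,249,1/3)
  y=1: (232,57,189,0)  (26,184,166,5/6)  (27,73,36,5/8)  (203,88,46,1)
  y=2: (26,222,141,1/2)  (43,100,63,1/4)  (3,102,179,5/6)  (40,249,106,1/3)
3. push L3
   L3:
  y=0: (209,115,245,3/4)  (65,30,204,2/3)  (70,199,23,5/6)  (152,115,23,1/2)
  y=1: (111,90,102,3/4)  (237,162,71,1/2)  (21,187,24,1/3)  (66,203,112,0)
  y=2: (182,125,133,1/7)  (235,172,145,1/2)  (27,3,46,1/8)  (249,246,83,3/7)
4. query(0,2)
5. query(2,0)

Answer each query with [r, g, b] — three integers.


query (0,2) [L1,L2,L3] — begin 0,0,0
L1 α=4/5: [296/5, 664/5, 856/5]
L2 α=1/2: [213/5, 887/5, 1561/10]
L3 α=1/7: [2188/35, 5947/35, 764/5]
= [63, 170, 153]

at x=2,y=0 over L1,L2,L3:
L1 α=4/7: [860/7, 688/7, 668/7]
L2 α=2/3: [1196/21, 3922/21, 1184/7]
L3 α=5/6: [4273/63, 24817/126, 663/14]
→ [68, 197, 47]


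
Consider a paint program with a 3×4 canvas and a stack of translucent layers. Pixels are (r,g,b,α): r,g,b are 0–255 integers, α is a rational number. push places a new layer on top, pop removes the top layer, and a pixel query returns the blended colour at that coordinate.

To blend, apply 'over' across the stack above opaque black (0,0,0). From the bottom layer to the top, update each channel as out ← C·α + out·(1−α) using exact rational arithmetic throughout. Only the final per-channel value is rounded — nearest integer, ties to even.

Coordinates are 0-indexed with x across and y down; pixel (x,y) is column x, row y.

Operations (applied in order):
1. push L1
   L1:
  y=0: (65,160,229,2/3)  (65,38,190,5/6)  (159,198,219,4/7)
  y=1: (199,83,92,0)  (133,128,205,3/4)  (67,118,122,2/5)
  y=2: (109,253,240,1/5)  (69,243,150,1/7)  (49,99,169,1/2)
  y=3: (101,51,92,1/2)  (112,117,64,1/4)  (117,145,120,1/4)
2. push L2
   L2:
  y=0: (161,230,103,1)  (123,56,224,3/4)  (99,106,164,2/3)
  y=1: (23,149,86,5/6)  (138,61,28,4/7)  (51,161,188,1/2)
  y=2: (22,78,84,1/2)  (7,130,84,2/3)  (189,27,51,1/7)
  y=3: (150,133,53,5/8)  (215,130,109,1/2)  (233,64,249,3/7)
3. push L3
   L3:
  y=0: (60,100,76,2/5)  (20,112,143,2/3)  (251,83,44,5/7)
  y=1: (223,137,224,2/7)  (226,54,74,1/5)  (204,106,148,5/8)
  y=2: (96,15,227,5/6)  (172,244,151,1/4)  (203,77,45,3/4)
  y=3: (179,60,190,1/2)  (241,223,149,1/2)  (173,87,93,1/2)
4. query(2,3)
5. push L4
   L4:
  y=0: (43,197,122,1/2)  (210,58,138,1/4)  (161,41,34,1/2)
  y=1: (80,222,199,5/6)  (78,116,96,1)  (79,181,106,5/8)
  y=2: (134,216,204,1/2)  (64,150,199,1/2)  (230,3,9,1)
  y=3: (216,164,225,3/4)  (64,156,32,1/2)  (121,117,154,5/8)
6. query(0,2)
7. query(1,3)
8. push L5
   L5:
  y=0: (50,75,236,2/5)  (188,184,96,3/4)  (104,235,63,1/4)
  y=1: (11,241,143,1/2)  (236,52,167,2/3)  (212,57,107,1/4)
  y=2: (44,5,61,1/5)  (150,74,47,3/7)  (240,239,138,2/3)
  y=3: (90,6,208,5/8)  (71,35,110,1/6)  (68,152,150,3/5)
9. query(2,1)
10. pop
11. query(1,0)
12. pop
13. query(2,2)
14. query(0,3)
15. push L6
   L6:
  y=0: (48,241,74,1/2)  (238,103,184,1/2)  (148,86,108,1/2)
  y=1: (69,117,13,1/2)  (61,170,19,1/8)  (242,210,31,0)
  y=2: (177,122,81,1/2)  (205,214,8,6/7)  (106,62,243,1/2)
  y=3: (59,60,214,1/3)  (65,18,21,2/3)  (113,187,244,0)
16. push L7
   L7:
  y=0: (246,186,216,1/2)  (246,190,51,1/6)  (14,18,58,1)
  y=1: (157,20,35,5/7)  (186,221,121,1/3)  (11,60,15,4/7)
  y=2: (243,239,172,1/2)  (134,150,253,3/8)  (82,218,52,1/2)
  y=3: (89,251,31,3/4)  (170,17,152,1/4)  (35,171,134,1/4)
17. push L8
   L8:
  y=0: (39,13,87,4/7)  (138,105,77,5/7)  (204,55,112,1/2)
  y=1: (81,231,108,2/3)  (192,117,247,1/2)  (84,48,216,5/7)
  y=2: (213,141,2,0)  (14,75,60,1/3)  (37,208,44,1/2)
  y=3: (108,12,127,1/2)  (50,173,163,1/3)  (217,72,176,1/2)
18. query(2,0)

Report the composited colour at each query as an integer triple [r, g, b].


at x=2,y=3 over L1,L2,L3:
+L1 (α=1/4) → [117/4, 145/4, 30]
+L2 (α=3/7) → [816/7, 337/7, 867/7]
+L3 (α=1/2) → [2027/14, 473/7, 759/7]
= [145, 68, 108]

query (0,2) [L1,L2,L3,L4] — begin 0,0,0
after L1 α=1/5: [109/5, 253/5, 48]
after L2 α=1/2: [219/10, 643/10, 66]
after L3 α=5/6: [1673/20, 1393/60, 1201/6]
after L4 α=1/2: [4353/40, 14353/120, 2425/12]
→ [109, 120, 202]

at x=1,y=3 over L1,L2,L3,L4:
+L1 (α=1/4) → [28, 117/4, 16]
+L2 (α=1/2) → [243/2, 637/8, 125/2]
+L3 (α=1/2) → [725/4, 2421/16, 423/4]
+L4 (α=1/2) → [981/8, 4917/32, 551/8]
= [123, 154, 69]

(2,1) stack=L1,L2,L3,L4,L5; from [0,0,0]:
after L1 α=2/5: [134/5, 236/5, 244/5]
after L2 α=1/2: [389/10, 1041/10, 592/5]
after L3 α=5/8: [11367/80, 8423/80, 1369/10]
after L4 α=5/8: [65701/640, 97669/640, 9407/80]
after L5 α=1/4: [332783/2560, 329487/2560, 36781/320]
rounded: [130, 129, 115]

(1,0) stack=L1,L2,L3,L4; from [0,0,0]:
after L1 α=5/6: [325/6, 95/3, 475/3]
after L2 α=3/4: [2539/24, 599/12, 2491/12]
after L3 α=2/3: [3499/72, 3287/36, 5923/36]
after L4 α=1/4: [8539/96, 3983/48, 7579/48]
rounded: [89, 83, 158]

query (2,2) [L1,L2,L3] — begin 0,0,0
after L1 α=1/2: [49/2, 99/2, 169/2]
after L2 α=1/7: [48, 324/7, 558/7]
after L3 α=3/4: [657/4, 1941/28, 1503/28]
→ [164, 69, 54]

(0,3) stack=L1,L2,L3; from [0,0,0]:
after L1 α=1/2: [101/2, 51/2, 46]
after L2 α=5/8: [1803/16, 1483/16, 403/8]
after L3 α=1/2: [4667/32, 2443/32, 1923/16]
rounded: [146, 76, 120]

query (2,0) [L1,L2,L3,L6,L7,L8] — begin 0,0,0
after L1 α=4/7: [636/7, 792/7, 876/7]
after L2 α=2/3: [674/7, 2276/21, 3172/21]
after L3 α=5/7: [10133/49, 13267/147, 10964/147]
after L6 α=1/2: [17385/98, 25909/294, 13420/147]
after L7 α=1: [14, 18, 58]
after L8 α=1/2: [109, 73/2, 85]
rounded: [109, 36, 85]


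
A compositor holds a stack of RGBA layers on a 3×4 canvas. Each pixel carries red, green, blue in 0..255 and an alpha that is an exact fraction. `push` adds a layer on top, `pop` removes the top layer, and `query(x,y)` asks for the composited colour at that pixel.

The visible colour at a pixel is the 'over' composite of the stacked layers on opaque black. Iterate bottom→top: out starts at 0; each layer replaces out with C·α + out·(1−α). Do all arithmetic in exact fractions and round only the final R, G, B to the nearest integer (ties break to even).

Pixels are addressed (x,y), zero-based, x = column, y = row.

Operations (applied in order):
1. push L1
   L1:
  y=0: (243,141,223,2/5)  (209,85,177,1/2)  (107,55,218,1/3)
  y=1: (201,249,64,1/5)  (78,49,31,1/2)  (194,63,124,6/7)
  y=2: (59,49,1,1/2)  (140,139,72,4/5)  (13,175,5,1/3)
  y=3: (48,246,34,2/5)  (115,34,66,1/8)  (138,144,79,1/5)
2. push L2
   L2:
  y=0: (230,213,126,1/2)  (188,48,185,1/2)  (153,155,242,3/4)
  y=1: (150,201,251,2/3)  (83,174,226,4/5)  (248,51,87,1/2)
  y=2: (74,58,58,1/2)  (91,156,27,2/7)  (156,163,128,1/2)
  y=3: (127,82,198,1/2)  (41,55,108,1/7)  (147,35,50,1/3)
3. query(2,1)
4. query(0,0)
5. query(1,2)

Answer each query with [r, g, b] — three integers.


at x=2,y=1 over L1,L2:
+L1 (α=6/7) → [1164/7, 54, 744/7]
+L2 (α=1/2) → [1450/7, 105/2, 1353/14]
= [207, 52, 97]

query (0,0) [L1,L2] — begin 0,0,0
L1 α=2/5: [486/5, 282/5, 446/5]
L2 α=1/2: [818/5, 1347/10, 538/5]
rounded: [164, 135, 108]

at x=1,y=2 over L1,L2:
after L1 α=4/5: [112, 556/5, 288/5]
after L2 α=2/7: [106, 124, 342/7]
→ [106, 124, 49]


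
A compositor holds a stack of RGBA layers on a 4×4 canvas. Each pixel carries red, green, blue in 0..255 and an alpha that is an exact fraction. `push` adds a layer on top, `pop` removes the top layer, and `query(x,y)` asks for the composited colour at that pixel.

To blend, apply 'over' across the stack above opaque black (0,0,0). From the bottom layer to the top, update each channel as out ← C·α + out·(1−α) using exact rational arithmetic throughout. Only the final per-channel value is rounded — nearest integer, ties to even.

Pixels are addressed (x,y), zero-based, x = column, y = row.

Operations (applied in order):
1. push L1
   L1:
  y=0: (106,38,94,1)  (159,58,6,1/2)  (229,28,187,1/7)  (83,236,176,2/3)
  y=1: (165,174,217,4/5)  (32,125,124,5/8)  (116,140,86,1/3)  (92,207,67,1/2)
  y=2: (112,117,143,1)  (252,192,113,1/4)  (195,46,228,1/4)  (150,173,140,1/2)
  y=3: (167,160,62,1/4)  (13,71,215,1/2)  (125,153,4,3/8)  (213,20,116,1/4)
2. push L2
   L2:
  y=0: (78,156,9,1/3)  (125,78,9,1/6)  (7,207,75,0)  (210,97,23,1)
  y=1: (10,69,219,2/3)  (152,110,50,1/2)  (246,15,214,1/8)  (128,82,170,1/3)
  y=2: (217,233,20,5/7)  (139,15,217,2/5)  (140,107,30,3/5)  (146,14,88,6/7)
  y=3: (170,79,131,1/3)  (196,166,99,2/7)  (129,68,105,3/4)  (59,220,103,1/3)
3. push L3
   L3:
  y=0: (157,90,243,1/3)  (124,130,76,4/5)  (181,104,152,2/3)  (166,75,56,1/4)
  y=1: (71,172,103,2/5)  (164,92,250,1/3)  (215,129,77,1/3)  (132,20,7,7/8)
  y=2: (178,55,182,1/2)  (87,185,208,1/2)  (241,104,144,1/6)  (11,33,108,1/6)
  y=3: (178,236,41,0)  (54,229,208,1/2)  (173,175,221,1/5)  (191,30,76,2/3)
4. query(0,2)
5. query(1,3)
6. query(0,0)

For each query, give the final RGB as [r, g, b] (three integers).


at x=0,y=2 over L1,L2,L3:
+L1 (α=1) → [112, 117, 143]
+L2 (α=5/7) → [187, 1399/7, 386/7]
+L3 (α=1/2) → [365/2, 892/7, 830/7]
= [182, 127, 119]

at x=1,y=3 over L1,L2,L3:
L1 α=1/2: [13/2, 71/2, 215/2]
L2 α=2/7: [849/14, 1019/14, 1471/14]
L3 α=1/2: [1605/28, 4225/28, 4383/28]
rounded: [57, 151, 157]

query (0,0) [L1,L2,L3] — begin 0,0,0
L1 α=1: [106, 38, 94]
L2 α=1/3: [290/3, 232/3, 197/3]
L3 α=1/3: [1051/9, 734/9, 1123/9]
→ [117, 82, 125]


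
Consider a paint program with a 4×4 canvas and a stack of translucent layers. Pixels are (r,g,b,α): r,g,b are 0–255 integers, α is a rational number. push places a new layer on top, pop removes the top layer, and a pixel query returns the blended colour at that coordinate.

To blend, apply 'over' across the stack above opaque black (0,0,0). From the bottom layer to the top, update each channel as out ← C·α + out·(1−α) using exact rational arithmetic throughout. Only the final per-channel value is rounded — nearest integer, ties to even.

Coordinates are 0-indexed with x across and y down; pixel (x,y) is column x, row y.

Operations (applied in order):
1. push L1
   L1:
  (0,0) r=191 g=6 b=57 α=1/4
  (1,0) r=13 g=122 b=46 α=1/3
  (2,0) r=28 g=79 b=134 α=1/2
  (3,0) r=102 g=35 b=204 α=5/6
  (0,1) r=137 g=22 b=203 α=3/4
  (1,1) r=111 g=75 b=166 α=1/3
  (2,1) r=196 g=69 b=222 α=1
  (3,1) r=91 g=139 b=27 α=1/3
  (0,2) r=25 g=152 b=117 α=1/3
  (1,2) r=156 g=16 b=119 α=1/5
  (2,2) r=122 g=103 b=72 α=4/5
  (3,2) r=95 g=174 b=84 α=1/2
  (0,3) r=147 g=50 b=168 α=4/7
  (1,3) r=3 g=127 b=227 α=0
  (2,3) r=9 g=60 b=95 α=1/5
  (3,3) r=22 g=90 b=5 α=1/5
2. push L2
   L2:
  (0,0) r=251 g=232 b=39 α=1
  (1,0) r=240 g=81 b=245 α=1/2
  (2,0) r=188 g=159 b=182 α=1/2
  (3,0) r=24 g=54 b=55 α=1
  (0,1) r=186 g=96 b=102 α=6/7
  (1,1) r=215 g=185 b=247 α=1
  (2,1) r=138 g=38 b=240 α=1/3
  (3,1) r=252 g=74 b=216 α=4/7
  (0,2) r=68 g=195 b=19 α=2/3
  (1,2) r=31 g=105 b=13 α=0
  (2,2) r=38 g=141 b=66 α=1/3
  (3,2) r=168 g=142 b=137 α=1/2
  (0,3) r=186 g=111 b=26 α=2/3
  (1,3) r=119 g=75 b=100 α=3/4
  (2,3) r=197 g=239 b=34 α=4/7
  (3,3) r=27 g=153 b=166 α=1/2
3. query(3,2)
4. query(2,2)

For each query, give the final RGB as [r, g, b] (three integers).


at x=3,y=2 over L1,L2:
after L1 α=1/2: [95/2, 87, 42]
after L2 α=1/2: [431/4, 229/2, 179/2]
= [108, 114, 90]

at x=2,y=2 over L1,L2:
L1 α=4/5: [488/5, 412/5, 288/5]
L2 α=1/3: [1166/15, 1529/15, 302/5]
rounded: [78, 102, 60]


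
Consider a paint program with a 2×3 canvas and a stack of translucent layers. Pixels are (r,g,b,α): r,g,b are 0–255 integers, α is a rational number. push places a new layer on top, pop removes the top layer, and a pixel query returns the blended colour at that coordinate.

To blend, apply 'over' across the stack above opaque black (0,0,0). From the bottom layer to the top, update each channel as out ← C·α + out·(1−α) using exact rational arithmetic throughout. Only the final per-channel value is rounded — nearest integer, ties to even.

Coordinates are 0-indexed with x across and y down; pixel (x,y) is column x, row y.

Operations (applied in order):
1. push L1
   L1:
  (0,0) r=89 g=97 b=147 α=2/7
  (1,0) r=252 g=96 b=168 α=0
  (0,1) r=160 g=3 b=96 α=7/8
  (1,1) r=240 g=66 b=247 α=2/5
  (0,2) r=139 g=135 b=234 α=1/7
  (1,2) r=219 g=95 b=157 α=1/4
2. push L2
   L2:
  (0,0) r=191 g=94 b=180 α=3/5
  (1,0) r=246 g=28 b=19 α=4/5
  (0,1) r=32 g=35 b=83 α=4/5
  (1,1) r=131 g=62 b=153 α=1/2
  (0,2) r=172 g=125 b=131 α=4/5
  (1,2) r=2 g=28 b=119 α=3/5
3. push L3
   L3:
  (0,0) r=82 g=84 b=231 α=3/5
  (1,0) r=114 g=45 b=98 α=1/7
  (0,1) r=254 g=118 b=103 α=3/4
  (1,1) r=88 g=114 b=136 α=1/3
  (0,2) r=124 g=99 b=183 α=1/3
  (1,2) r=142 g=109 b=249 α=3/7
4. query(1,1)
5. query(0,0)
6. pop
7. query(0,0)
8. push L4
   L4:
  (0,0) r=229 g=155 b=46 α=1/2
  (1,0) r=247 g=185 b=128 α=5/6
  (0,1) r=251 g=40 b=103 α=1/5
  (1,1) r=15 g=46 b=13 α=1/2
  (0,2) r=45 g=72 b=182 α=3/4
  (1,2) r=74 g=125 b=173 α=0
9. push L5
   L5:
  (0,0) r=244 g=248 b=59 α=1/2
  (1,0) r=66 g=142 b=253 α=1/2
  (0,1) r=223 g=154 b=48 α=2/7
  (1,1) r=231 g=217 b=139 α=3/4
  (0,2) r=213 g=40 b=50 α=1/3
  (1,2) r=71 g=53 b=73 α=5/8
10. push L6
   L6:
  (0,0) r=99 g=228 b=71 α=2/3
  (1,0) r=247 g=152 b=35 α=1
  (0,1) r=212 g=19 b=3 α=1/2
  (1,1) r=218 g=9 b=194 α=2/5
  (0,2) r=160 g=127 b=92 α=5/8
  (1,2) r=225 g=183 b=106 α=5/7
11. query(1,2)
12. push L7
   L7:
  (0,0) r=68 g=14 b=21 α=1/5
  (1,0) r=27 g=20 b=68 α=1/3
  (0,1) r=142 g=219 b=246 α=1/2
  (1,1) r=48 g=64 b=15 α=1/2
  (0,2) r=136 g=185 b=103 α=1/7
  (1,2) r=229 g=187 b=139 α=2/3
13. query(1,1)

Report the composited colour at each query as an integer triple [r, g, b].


(1,1) stack=L1,L2,L3; from [0,0,0]:
after L1 α=2/5: [96, 132/5, 494/5]
after L2 α=1/2: [227/2, 221/5, 1259/10]
after L3 α=1/3: [105, 1012/15, 1939/15]
rounded: [105, 67, 129]

query (0,0) [L1,L2,L3] — begin 0,0,0
L1 α=2/7: [178/7, 194/7, 42]
L2 α=3/5: [4367/35, 2362/35, 624/5]
L3 α=3/5: [17344/175, 13544/175, 4713/25]
→ [99, 77, 189]

at x=0,y=0 over L1,L2:
after L1 α=2/7: [178/7, 194/7, 42]
after L2 α=3/5: [4367/35, 2362/35, 624/5]
→ [125, 67, 125]

at x=1,y=2 over L1,L2,L4,L5,L6:
after L1 α=1/4: [219/4, 95/4, 157/4]
after L2 α=3/5: [231/10, 263/10, 871/10]
after L4 α=0: [231/10, 263/10, 871/10]
after L5 α=5/8: [4243/80, 3439/80, 6263/80]
after L6 α=5/7: [49243/280, 40039/280, 27463/280]
rounded: [176, 143, 98]

(1,1) stack=L1,L2,L4,L5,L6,L7; from [0,0,0]:
+L1 (α=2/5) → [96, 132/5, 494/5]
+L2 (α=1/2) → [227/2, 221/5, 1259/10]
+L4 (α=1/2) → [257/4, 451/10, 1389/20]
+L5 (α=3/4) → [3029/16, 6961/40, 9729/80]
+L6 (α=2/5) → [16063/80, 21603/200, 60227/400]
+L7 (α=1/2) → [19903/160, 34403/400, 66227/800]
→ [124, 86, 83]
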